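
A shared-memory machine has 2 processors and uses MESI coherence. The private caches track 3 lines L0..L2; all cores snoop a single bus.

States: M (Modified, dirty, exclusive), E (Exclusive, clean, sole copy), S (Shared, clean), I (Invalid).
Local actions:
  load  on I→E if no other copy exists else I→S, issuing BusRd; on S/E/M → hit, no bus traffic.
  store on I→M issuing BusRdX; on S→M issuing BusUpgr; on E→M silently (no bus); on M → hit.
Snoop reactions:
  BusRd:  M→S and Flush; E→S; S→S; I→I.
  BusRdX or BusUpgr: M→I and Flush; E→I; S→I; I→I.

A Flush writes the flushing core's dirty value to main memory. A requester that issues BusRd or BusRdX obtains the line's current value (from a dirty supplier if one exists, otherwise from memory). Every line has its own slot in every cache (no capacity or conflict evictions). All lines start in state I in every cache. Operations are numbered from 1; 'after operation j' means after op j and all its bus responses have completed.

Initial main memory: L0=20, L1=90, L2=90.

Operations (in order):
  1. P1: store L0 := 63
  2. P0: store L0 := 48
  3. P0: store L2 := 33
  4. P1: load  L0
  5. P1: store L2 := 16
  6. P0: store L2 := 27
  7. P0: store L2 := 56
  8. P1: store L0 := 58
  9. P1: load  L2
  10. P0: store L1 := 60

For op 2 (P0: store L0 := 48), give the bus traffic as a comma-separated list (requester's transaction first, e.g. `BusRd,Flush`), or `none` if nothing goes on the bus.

step 1: P1: store L0 := 63  ⟶  IM  (L0)  txn=BusRdX  M[L0]=20
step 2: P0: store L0 := 48  ⟶  MI  (L0)  txn=BusRdX+Flush  M[L0]=63
step 3: P0: store L2 := 33  ⟶  MI  (L2)  txn=BusRdX  M[L2]=90
step 4: P1: load  L0  ⟶  SS  (L0)  txn=BusRd+Flush  M[L0]=48
step 5: P1: store L2 := 16  ⟶  IM  (L2)  txn=BusRdX+Flush  M[L2]=33
step 6: P0: store L2 := 27  ⟶  MI  (L2)  txn=BusRdX+Flush  M[L2]=16
step 7: P0: store L2 := 56  ⟶  MI  (L2)  txn=∅  M[L2]=16
step 8: P1: store L0 := 58  ⟶  IM  (L0)  txn=BusUpgr  M[L0]=48
step 9: P1: load  L2  ⟶  SS  (L2)  txn=BusRd+Flush  M[L2]=56
step 10: P0: store L1 := 60  ⟶  MI  (L1)  txn=BusRdX  M[L1]=90

bus = BusRdX,Flush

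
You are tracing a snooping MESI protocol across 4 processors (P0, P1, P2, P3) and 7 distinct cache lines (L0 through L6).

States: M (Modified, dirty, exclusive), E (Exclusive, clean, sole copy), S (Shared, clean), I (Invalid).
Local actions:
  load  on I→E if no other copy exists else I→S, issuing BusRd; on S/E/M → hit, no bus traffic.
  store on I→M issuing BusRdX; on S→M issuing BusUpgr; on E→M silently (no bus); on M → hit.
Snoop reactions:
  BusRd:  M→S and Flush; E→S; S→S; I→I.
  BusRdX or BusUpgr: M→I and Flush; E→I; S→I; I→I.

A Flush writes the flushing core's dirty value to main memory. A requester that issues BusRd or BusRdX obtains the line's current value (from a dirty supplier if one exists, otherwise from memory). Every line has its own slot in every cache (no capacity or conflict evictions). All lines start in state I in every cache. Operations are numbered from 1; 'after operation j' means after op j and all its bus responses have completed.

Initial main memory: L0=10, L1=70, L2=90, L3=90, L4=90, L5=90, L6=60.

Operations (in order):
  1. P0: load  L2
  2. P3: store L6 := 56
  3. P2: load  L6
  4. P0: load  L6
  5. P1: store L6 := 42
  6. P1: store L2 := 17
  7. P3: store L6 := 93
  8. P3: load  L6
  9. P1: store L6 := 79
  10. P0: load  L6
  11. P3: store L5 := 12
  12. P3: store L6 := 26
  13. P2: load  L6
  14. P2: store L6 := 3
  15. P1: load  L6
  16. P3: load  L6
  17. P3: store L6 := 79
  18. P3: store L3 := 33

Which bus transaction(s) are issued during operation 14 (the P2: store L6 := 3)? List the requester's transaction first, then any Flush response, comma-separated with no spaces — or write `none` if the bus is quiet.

  op1 P0: load  L2 → E/I/I/I on L2; bus BusRd; mem=90
  op2 P3: store L6 := 56 → I/I/I/M on L6; bus BusRdX; mem=60
  op3 P2: load  L6 → I/I/S/S on L6; bus BusRd Flush; mem=56
  op4 P0: load  L6 → S/I/S/S on L6; bus BusRd; mem=56
  op5 P1: store L6 := 42 → I/M/I/I on L6; bus BusRdX; mem=56
  op6 P1: store L2 := 17 → I/M/I/I on L2; bus BusRdX; mem=90
  op7 P3: store L6 := 93 → I/I/I/M on L6; bus BusRdX Flush; mem=42
  op8 P3: load  L6 → I/I/I/M on L6; bus (none); mem=42
  op9 P1: store L6 := 79 → I/M/I/I on L6; bus BusRdX Flush; mem=93
  op10 P0: load  L6 → S/S/I/I on L6; bus BusRd Flush; mem=79
  op11 P3: store L5 := 12 → I/I/I/M on L5; bus BusRdX; mem=90
  op12 P3: store L6 := 26 → I/I/I/M on L6; bus BusRdX; mem=79
  op13 P2: load  L6 → I/I/S/S on L6; bus BusRd Flush; mem=26
  op14 P2: store L6 := 3 → I/I/M/I on L6; bus BusUpgr; mem=26
  op15 P1: load  L6 → I/S/S/I on L6; bus BusRd Flush; mem=3
  op16 P3: load  L6 → I/S/S/S on L6; bus BusRd; mem=3
  op17 P3: store L6 := 79 → I/I/I/M on L6; bus BusUpgr; mem=3
  op18 P3: store L3 := 33 → I/I/I/M on L3; bus BusRdX; mem=90

bus = BusUpgr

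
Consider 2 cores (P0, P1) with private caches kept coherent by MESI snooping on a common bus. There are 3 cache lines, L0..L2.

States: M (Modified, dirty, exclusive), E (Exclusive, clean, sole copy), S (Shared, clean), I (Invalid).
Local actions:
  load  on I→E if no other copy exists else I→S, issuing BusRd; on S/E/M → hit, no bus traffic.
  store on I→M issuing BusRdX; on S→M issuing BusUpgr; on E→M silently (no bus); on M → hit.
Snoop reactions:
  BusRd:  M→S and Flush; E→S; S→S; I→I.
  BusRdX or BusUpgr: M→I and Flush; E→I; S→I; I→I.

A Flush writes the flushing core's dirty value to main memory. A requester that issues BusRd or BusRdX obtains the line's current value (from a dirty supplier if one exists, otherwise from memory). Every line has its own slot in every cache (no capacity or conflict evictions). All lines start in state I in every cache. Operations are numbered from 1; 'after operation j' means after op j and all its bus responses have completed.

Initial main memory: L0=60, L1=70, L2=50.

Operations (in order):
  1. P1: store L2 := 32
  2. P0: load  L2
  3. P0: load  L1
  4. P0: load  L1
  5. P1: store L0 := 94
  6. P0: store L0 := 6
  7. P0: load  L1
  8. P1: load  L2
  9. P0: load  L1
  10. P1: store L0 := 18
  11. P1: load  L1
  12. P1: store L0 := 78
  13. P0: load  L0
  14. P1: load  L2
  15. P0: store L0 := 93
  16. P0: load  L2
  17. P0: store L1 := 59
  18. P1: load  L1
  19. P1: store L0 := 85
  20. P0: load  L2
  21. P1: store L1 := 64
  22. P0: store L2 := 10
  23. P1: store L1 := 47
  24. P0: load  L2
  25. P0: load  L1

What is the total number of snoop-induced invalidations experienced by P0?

invalidations = 3

  op1 P1: store L2 := 32 → I/M on L2; bus BusRdX; mem=50
  op2 P0: load  L2 → S/S on L2; bus BusRd Flush; mem=32
  op3 P0: load  L1 → E/I on L1; bus BusRd; mem=70
  op4 P0: load  L1 → E/I on L1; bus (none); mem=70
  op5 P1: store L0 := 94 → I/M on L0; bus BusRdX; mem=60
  op6 P0: store L0 := 6 → M/I on L0; bus BusRdX Flush; mem=94
  op7 P0: load  L1 → E/I on L1; bus (none); mem=70
  op8 P1: load  L2 → S/S on L2; bus (none); mem=32
  op9 P0: load  L1 → E/I on L1; bus (none); mem=70
  op10 P1: store L0 := 18 → I/M on L0; bus BusRdX Flush; mem=6
  op11 P1: load  L1 → S/S on L1; bus BusRd; mem=70
  op12 P1: store L0 := 78 → I/M on L0; bus (none); mem=6
  op13 P0: load  L0 → S/S on L0; bus BusRd Flush; mem=78
  op14 P1: load  L2 → S/S on L2; bus (none); mem=32
  op15 P0: store L0 := 93 → M/I on L0; bus BusUpgr; mem=78
  op16 P0: load  L2 → S/S on L2; bus (none); mem=32
  op17 P0: store L1 := 59 → M/I on L1; bus BusUpgr; mem=70
  op18 P1: load  L1 → S/S on L1; bus BusRd Flush; mem=59
  op19 P1: store L0 := 85 → I/M on L0; bus BusRdX Flush; mem=93
  op20 P0: load  L2 → S/S on L2; bus (none); mem=32
  op21 P1: store L1 := 64 → I/M on L1; bus BusUpgr; mem=59
  op22 P0: store L2 := 10 → M/I on L2; bus BusUpgr; mem=32
  op23 P1: store L1 := 47 → I/M on L1; bus (none); mem=59
  op24 P0: load  L2 → M/I on L2; bus (none); mem=32
  op25 P0: load  L1 → S/S on L1; bus BusRd Flush; mem=47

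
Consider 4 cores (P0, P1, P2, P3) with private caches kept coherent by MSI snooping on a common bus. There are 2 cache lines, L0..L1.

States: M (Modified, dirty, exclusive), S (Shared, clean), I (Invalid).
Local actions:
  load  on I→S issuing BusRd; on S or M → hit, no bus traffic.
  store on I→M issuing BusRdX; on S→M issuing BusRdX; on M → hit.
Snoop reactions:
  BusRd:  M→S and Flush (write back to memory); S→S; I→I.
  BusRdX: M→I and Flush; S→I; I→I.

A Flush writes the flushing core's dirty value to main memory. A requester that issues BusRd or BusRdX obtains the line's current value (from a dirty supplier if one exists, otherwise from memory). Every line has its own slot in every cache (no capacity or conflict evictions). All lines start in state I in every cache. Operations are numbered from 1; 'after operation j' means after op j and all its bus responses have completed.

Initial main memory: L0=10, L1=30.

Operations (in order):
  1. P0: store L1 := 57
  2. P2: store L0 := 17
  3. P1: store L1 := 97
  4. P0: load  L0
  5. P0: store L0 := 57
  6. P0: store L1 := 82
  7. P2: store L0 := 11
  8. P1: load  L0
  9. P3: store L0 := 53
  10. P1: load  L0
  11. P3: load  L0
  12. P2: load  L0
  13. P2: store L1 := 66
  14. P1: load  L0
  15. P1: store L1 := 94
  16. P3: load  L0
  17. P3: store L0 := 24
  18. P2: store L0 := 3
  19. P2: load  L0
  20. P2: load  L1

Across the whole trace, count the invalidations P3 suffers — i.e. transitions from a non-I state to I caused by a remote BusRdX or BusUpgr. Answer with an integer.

invalidations = 1

[1] P0: store L1 := 57 | P0:M(57), P1:I, P2:I, P3:I | bus: BusRdX
[2] P2: store L0 := 17 | P0:I, P1:I, P2:M(17), P3:I | bus: BusRdX
[3] P1: store L1 := 97 | P0:I, P1:M(97), P2:I, P3:I | bus: BusRdX,Flush
[4] P0: load  L0 | P0:S(17), P1:I, P2:S(17), P3:I | bus: BusRd,Flush
[5] P0: store L0 := 57 | P0:M(57), P1:I, P2:I, P3:I | bus: BusRdX
[6] P0: store L1 := 82 | P0:M(82), P1:I, P2:I, P3:I | bus: BusRdX,Flush
[7] P2: store L0 := 11 | P0:I, P1:I, P2:M(11), P3:I | bus: BusRdX,Flush
[8] P1: load  L0 | P0:I, P1:S(11), P2:S(11), P3:I | bus: BusRd,Flush
[9] P3: store L0 := 53 | P0:I, P1:I, P2:I, P3:M(53) | bus: BusRdX
[10] P1: load  L0 | P0:I, P1:S(53), P2:I, P3:S(53) | bus: BusRd,Flush
[11] P3: load  L0 | P0:I, P1:S(53), P2:I, P3:S(53) | bus: none
[12] P2: load  L0 | P0:I, P1:S(53), P2:S(53), P3:S(53) | bus: BusRd
[13] P2: store L1 := 66 | P0:I, P1:I, P2:M(66), P3:I | bus: BusRdX,Flush
[14] P1: load  L0 | P0:I, P1:S(53), P2:S(53), P3:S(53) | bus: none
[15] P1: store L1 := 94 | P0:I, P1:M(94), P2:I, P3:I | bus: BusRdX,Flush
[16] P3: load  L0 | P0:I, P1:S(53), P2:S(53), P3:S(53) | bus: none
[17] P3: store L0 := 24 | P0:I, P1:I, P2:I, P3:M(24) | bus: BusRdX
[18] P2: store L0 := 3 | P0:I, P1:I, P2:M(3), P3:I | bus: BusRdX,Flush
[19] P2: load  L0 | P0:I, P1:I, P2:M(3), P3:I | bus: none
[20] P2: load  L1 | P0:I, P1:S(94), P2:S(94), P3:I | bus: BusRd,Flush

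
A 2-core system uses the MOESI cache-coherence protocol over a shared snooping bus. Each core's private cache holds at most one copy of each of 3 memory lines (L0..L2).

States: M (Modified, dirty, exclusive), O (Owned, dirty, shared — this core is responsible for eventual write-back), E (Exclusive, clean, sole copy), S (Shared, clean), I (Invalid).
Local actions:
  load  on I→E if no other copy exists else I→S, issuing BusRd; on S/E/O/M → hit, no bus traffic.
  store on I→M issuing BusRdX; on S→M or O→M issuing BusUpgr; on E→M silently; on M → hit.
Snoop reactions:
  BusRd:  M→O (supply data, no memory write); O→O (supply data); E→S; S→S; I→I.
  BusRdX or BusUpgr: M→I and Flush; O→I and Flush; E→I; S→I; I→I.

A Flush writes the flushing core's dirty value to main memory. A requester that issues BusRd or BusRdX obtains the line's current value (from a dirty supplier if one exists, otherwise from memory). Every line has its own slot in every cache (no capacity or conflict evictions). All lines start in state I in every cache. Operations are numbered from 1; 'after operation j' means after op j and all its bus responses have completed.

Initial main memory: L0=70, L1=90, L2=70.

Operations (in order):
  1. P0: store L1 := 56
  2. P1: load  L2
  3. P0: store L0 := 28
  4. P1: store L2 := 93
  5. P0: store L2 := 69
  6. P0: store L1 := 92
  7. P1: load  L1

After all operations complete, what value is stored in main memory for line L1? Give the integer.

memory[L1] = 90

  op1 P0: store L1 := 56 → M/I on L1; bus BusRdX; mem=90
  op2 P1: load  L2 → I/E on L2; bus BusRd; mem=70
  op3 P0: store L0 := 28 → M/I on L0; bus BusRdX; mem=70
  op4 P1: store L2 := 93 → I/M on L2; bus (none); mem=70
  op5 P0: store L2 := 69 → M/I on L2; bus BusRdX Flush; mem=93
  op6 P0: store L1 := 92 → M/I on L1; bus (none); mem=90
  op7 P1: load  L1 → O/S on L1; bus BusRd; mem=90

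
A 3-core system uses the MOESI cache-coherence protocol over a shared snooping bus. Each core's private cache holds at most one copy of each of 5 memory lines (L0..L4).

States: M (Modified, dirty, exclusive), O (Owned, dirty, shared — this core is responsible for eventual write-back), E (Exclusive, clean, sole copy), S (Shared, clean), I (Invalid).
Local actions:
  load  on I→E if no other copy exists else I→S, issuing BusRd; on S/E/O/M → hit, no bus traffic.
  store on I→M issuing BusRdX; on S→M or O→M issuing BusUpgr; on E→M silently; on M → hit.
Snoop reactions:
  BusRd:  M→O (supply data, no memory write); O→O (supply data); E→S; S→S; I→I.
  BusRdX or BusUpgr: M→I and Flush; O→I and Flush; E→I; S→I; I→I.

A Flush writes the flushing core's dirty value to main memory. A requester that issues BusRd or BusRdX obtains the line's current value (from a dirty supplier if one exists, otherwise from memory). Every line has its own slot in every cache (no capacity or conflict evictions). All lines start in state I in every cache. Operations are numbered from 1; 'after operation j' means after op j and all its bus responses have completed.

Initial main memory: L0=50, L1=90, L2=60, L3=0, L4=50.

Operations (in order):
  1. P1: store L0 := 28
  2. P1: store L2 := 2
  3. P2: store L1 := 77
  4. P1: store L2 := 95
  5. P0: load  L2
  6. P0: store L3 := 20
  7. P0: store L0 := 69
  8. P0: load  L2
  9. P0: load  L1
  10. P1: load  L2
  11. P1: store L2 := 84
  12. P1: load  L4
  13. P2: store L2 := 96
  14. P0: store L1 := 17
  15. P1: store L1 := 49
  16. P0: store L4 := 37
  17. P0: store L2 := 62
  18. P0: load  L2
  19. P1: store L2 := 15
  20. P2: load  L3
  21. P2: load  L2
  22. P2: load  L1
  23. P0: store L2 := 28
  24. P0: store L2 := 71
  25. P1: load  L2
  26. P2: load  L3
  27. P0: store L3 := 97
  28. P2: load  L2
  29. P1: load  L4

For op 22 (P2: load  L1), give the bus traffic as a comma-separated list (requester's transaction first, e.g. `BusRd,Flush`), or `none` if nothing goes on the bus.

bus = BusRd

1. P1: store L0 := 28  bus=[BusRdX]  L0: P0=I P1=M P2=I  mem[L0]=50
2. P1: store L2 := 2  bus=[BusRdX]  L2: P0=I P1=M P2=I  mem[L2]=60
3. P2: store L1 := 77  bus=[BusRdX]  L1: P0=I P1=I P2=M  mem[L1]=90
4. P1: store L2 := 95  bus=[-]  L2: P0=I P1=M P2=I  mem[L2]=60
5. P0: load  L2  bus=[BusRd]  L2: P0=S P1=O P2=I  mem[L2]=60
6. P0: store L3 := 20  bus=[BusRdX]  L3: P0=M P1=I P2=I  mem[L3]=0
7. P0: store L0 := 69  bus=[BusRdX,Flush]  L0: P0=M P1=I P2=I  mem[L0]=28
8. P0: load  L2  bus=[-]  L2: P0=S P1=O P2=I  mem[L2]=60
9. P0: load  L1  bus=[BusRd]  L1: P0=S P1=I P2=O  mem[L1]=90
10. P1: load  L2  bus=[-]  L2: P0=S P1=O P2=I  mem[L2]=60
11. P1: store L2 := 84  bus=[BusUpgr]  L2: P0=I P1=M P2=I  mem[L2]=60
12. P1: load  L4  bus=[BusRd]  L4: P0=I P1=E P2=I  mem[L4]=50
13. P2: store L2 := 96  bus=[BusRdX,Flush]  L2: P0=I P1=I P2=M  mem[L2]=84
14. P0: store L1 := 17  bus=[BusUpgr,Flush]  L1: P0=M P1=I P2=I  mem[L1]=77
15. P1: store L1 := 49  bus=[BusRdX,Flush]  L1: P0=I P1=M P2=I  mem[L1]=17
16. P0: store L4 := 37  bus=[BusRdX]  L4: P0=M P1=I P2=I  mem[L4]=50
17. P0: store L2 := 62  bus=[BusRdX,Flush]  L2: P0=M P1=I P2=I  mem[L2]=96
18. P0: load  L2  bus=[-]  L2: P0=M P1=I P2=I  mem[L2]=96
19. P1: store L2 := 15  bus=[BusRdX,Flush]  L2: P0=I P1=M P2=I  mem[L2]=62
20. P2: load  L3  bus=[BusRd]  L3: P0=O P1=I P2=S  mem[L3]=0
21. P2: load  L2  bus=[BusRd]  L2: P0=I P1=O P2=S  mem[L2]=62
22. P2: load  L1  bus=[BusRd]  L1: P0=I P1=O P2=S  mem[L1]=17
23. P0: store L2 := 28  bus=[BusRdX,Flush]  L2: P0=M P1=I P2=I  mem[L2]=15
24. P0: store L2 := 71  bus=[-]  L2: P0=M P1=I P2=I  mem[L2]=15
25. P1: load  L2  bus=[BusRd]  L2: P0=O P1=S P2=I  mem[L2]=15
26. P2: load  L3  bus=[-]  L3: P0=O P1=I P2=S  mem[L3]=0
27. P0: store L3 := 97  bus=[BusUpgr]  L3: P0=M P1=I P2=I  mem[L3]=0
28. P2: load  L2  bus=[BusRd]  L2: P0=O P1=S P2=S  mem[L2]=15
29. P1: load  L4  bus=[BusRd]  L4: P0=O P1=S P2=I  mem[L4]=50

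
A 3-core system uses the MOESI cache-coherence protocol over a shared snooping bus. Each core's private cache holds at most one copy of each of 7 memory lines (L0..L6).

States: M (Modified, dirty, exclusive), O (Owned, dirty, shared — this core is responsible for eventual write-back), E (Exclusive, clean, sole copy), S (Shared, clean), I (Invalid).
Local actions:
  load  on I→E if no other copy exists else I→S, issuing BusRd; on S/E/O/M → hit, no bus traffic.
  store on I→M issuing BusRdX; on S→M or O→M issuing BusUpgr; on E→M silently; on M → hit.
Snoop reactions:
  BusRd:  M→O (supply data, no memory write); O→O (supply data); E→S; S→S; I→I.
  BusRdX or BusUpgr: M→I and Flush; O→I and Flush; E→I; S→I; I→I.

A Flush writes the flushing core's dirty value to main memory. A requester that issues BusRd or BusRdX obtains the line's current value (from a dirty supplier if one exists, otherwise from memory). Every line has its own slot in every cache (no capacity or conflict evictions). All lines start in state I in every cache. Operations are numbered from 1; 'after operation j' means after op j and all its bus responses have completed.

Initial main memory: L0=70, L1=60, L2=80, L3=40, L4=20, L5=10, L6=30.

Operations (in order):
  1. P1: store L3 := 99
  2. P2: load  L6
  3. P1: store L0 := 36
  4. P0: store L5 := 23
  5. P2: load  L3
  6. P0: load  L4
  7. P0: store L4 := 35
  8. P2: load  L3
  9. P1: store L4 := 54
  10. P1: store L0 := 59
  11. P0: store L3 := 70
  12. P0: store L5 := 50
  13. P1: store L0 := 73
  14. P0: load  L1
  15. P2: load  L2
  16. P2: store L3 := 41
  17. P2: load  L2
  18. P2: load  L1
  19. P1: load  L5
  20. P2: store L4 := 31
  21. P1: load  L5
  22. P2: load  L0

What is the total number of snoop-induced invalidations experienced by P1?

invalidations = 2

  op1 P1: store L3 := 99 → I/M/I on L3; bus BusRdX; mem=40
  op2 P2: load  L6 → I/I/E on L6; bus BusRd; mem=30
  op3 P1: store L0 := 36 → I/M/I on L0; bus BusRdX; mem=70
  op4 P0: store L5 := 23 → M/I/I on L5; bus BusRdX; mem=10
  op5 P2: load  L3 → I/O/S on L3; bus BusRd; mem=40
  op6 P0: load  L4 → E/I/I on L4; bus BusRd; mem=20
  op7 P0: store L4 := 35 → M/I/I on L4; bus (none); mem=20
  op8 P2: load  L3 → I/O/S on L3; bus (none); mem=40
  op9 P1: store L4 := 54 → I/M/I on L4; bus BusRdX Flush; mem=35
  op10 P1: store L0 := 59 → I/M/I on L0; bus (none); mem=70
  op11 P0: store L3 := 70 → M/I/I on L3; bus BusRdX Flush; mem=99
  op12 P0: store L5 := 50 → M/I/I on L5; bus (none); mem=10
  op13 P1: store L0 := 73 → I/M/I on L0; bus (none); mem=70
  op14 P0: load  L1 → E/I/I on L1; bus BusRd; mem=60
  op15 P2: load  L2 → I/I/E on L2; bus BusRd; mem=80
  op16 P2: store L3 := 41 → I/I/M on L3; bus BusRdX Flush; mem=70
  op17 P2: load  L2 → I/I/E on L2; bus (none); mem=80
  op18 P2: load  L1 → S/I/S on L1; bus BusRd; mem=60
  op19 P1: load  L5 → O/S/I on L5; bus BusRd; mem=10
  op20 P2: store L4 := 31 → I/I/M on L4; bus BusRdX Flush; mem=54
  op21 P1: load  L5 → O/S/I on L5; bus (none); mem=10
  op22 P2: load  L0 → I/O/S on L0; bus BusRd; mem=70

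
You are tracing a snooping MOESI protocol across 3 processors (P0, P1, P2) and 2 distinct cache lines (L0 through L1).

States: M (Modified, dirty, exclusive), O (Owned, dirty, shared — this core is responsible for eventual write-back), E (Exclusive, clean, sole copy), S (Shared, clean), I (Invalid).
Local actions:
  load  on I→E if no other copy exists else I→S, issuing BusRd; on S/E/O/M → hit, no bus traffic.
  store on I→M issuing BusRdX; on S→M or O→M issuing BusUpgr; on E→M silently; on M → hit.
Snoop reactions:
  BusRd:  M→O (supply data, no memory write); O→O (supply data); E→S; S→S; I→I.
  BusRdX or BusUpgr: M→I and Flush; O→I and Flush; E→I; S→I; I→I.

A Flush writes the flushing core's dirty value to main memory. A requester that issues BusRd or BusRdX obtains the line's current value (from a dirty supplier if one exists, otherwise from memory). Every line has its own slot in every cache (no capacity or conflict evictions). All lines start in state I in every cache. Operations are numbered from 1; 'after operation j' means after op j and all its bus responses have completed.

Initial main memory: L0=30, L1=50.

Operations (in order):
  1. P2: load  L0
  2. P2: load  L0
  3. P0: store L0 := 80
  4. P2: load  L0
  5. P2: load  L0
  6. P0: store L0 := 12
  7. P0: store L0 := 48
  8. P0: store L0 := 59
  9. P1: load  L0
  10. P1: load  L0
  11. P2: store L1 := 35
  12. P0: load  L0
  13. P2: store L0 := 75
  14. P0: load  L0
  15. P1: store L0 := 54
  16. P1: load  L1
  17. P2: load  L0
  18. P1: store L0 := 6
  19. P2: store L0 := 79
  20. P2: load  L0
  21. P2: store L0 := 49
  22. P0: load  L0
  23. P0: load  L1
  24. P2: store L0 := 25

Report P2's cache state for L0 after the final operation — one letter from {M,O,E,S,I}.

step 1: P2: load  L0  ⟶  IIE  (L0)  txn=BusRd  M[L0]=30
step 2: P2: load  L0  ⟶  IIE  (L0)  txn=∅  M[L0]=30
step 3: P0: store L0 := 80  ⟶  MII  (L0)  txn=BusRdX  M[L0]=30
step 4: P2: load  L0  ⟶  OIS  (L0)  txn=BusRd  M[L0]=30
step 5: P2: load  L0  ⟶  OIS  (L0)  txn=∅  M[L0]=30
step 6: P0: store L0 := 12  ⟶  MII  (L0)  txn=BusUpgr  M[L0]=30
step 7: P0: store L0 := 48  ⟶  MII  (L0)  txn=∅  M[L0]=30
step 8: P0: store L0 := 59  ⟶  MII  (L0)  txn=∅  M[L0]=30
step 9: P1: load  L0  ⟶  OSI  (L0)  txn=BusRd  M[L0]=30
step 10: P1: load  L0  ⟶  OSI  (L0)  txn=∅  M[L0]=30
step 11: P2: store L1 := 35  ⟶  IIM  (L1)  txn=BusRdX  M[L1]=50
step 12: P0: load  L0  ⟶  OSI  (L0)  txn=∅  M[L0]=30
step 13: P2: store L0 := 75  ⟶  IIM  (L0)  txn=BusRdX+Flush  M[L0]=59
step 14: P0: load  L0  ⟶  SIO  (L0)  txn=BusRd  M[L0]=59
step 15: P1: store L0 := 54  ⟶  IMI  (L0)  txn=BusRdX+Flush  M[L0]=75
step 16: P1: load  L1  ⟶  ISO  (L1)  txn=BusRd  M[L1]=50
step 17: P2: load  L0  ⟶  IOS  (L0)  txn=BusRd  M[L0]=75
step 18: P1: store L0 := 6  ⟶  IMI  (L0)  txn=BusUpgr  M[L0]=75
step 19: P2: store L0 := 79  ⟶  IIM  (L0)  txn=BusRdX+Flush  M[L0]=6
step 20: P2: load  L0  ⟶  IIM  (L0)  txn=∅  M[L0]=6
step 21: P2: store L0 := 49  ⟶  IIM  (L0)  txn=∅  M[L0]=6
step 22: P0: load  L0  ⟶  SIO  (L0)  txn=BusRd  M[L0]=6
step 23: P0: load  L1  ⟶  SSO  (L1)  txn=BusRd  M[L1]=50
step 24: P2: store L0 := 25  ⟶  IIM  (L0)  txn=BusUpgr  M[L0]=6

state = M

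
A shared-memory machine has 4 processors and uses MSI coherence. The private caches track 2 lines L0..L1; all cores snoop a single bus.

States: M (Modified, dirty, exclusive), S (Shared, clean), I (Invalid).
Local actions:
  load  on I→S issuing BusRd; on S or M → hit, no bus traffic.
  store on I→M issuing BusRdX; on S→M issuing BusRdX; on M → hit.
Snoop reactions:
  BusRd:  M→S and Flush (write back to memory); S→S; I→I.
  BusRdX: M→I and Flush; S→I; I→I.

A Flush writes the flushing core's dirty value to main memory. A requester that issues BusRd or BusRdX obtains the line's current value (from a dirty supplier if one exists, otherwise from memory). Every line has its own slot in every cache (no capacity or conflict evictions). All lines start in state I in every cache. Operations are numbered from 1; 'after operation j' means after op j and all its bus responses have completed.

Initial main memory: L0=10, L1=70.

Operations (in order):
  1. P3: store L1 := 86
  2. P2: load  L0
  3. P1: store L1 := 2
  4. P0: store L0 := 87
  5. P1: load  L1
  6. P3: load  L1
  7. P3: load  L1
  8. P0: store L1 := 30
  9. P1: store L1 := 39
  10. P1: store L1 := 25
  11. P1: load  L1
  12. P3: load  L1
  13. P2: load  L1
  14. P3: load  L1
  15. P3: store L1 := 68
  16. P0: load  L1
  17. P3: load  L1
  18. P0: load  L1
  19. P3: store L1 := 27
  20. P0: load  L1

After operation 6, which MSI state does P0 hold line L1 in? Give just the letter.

[1] P3: store L1 := 86 | P0:I, P1:I, P2:I, P3:M(86) | bus: BusRdX
[2] P2: load  L0 | P0:I, P1:I, P2:S(10), P3:I | bus: BusRd
[3] P1: store L1 := 2 | P0:I, P1:M(2), P2:I, P3:I | bus: BusRdX,Flush
[4] P0: store L0 := 87 | P0:M(87), P1:I, P2:I, P3:I | bus: BusRdX
[5] P1: load  L1 | P0:I, P1:M(2), P2:I, P3:I | bus: none
[6] P3: load  L1 | P0:I, P1:S(2), P2:I, P3:S(2) | bus: BusRd,Flush
[7] P3: load  L1 | P0:I, P1:S(2), P2:I, P3:S(2) | bus: none
[8] P0: store L1 := 30 | P0:M(30), P1:I, P2:I, P3:I | bus: BusRdX
[9] P1: store L1 := 39 | P0:I, P1:M(39), P2:I, P3:I | bus: BusRdX,Flush
[10] P1: store L1 := 25 | P0:I, P1:M(25), P2:I, P3:I | bus: none
[11] P1: load  L1 | P0:I, P1:M(25), P2:I, P3:I | bus: none
[12] P3: load  L1 | P0:I, P1:S(25), P2:I, P3:S(25) | bus: BusRd,Flush
[13] P2: load  L1 | P0:I, P1:S(25), P2:S(25), P3:S(25) | bus: BusRd
[14] P3: load  L1 | P0:I, P1:S(25), P2:S(25), P3:S(25) | bus: none
[15] P3: store L1 := 68 | P0:I, P1:I, P2:I, P3:M(68) | bus: BusRdX
[16] P0: load  L1 | P0:S(68), P1:I, P2:I, P3:S(68) | bus: BusRd,Flush
[17] P3: load  L1 | P0:S(68), P1:I, P2:I, P3:S(68) | bus: none
[18] P0: load  L1 | P0:S(68), P1:I, P2:I, P3:S(68) | bus: none
[19] P3: store L1 := 27 | P0:I, P1:I, P2:I, P3:M(27) | bus: BusRdX
[20] P0: load  L1 | P0:S(27), P1:I, P2:I, P3:S(27) | bus: BusRd,Flush

state = I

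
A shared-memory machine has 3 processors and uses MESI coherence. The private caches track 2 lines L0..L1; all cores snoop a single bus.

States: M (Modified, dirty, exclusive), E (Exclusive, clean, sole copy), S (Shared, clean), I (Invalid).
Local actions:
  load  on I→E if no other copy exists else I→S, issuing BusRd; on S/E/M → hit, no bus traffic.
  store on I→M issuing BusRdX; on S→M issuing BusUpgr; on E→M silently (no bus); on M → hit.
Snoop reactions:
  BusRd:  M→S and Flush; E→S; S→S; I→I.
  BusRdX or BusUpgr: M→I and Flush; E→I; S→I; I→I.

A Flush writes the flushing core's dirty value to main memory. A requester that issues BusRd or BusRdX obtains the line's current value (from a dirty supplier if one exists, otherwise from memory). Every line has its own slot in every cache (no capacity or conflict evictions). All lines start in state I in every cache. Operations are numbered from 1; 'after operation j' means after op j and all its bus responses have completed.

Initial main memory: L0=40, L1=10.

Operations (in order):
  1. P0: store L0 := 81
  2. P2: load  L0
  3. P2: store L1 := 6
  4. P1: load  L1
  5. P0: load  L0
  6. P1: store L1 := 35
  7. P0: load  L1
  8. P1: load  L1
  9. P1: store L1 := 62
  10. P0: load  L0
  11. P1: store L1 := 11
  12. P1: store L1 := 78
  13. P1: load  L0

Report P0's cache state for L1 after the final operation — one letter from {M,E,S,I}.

[1] P0: store L0 := 81 | P0:M(81), P1:I, P2:I | bus: BusRdX
[2] P2: load  L0 | P0:S(81), P1:I, P2:S(81) | bus: BusRd,Flush
[3] P2: store L1 := 6 | P0:I, P1:I, P2:M(6) | bus: BusRdX
[4] P1: load  L1 | P0:I, P1:S(6), P2:S(6) | bus: BusRd,Flush
[5] P0: load  L0 | P0:S(81), P1:I, P2:S(81) | bus: none
[6] P1: store L1 := 35 | P0:I, P1:M(35), P2:I | bus: BusUpgr
[7] P0: load  L1 | P0:S(35), P1:S(35), P2:I | bus: BusRd,Flush
[8] P1: load  L1 | P0:S(35), P1:S(35), P2:I | bus: none
[9] P1: store L1 := 62 | P0:I, P1:M(62), P2:I | bus: BusUpgr
[10] P0: load  L0 | P0:S(81), P1:I, P2:S(81) | bus: none
[11] P1: store L1 := 11 | P0:I, P1:M(11), P2:I | bus: none
[12] P1: store L1 := 78 | P0:I, P1:M(78), P2:I | bus: none
[13] P1: load  L0 | P0:S(81), P1:S(81), P2:S(81) | bus: BusRd

state = I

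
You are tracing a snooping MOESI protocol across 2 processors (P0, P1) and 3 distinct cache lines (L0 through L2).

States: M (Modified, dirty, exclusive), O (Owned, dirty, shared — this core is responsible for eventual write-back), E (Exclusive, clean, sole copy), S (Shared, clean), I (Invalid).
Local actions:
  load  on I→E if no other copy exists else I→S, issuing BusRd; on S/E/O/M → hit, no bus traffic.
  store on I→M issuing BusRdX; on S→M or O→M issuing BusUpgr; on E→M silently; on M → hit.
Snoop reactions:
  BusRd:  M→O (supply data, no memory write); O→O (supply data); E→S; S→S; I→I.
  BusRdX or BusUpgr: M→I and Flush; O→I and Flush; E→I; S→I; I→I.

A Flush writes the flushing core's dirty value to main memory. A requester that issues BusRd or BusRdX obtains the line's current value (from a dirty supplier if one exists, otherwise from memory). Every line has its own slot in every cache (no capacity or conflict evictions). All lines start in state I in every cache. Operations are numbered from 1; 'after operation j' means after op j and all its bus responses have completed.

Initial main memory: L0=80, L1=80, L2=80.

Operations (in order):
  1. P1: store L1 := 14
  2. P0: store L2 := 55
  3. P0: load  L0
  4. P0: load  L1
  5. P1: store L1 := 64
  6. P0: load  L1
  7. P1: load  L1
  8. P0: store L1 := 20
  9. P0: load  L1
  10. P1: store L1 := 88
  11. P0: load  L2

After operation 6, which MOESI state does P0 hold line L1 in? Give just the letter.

step 1: P1: store L1 := 14  ⟶  IM  (L1)  txn=BusRdX  M[L1]=80
step 2: P0: store L2 := 55  ⟶  MI  (L2)  txn=BusRdX  M[L2]=80
step 3: P0: load  L0  ⟶  EI  (L0)  txn=BusRd  M[L0]=80
step 4: P0: load  L1  ⟶  SO  (L1)  txn=BusRd  M[L1]=80
step 5: P1: store L1 := 64  ⟶  IM  (L1)  txn=BusUpgr  M[L1]=80
step 6: P0: load  L1  ⟶  SO  (L1)  txn=BusRd  M[L1]=80
step 7: P1: load  L1  ⟶  SO  (L1)  txn=∅  M[L1]=80
step 8: P0: store L1 := 20  ⟶  MI  (L1)  txn=BusUpgr+Flush  M[L1]=64
step 9: P0: load  L1  ⟶  MI  (L1)  txn=∅  M[L1]=64
step 10: P1: store L1 := 88  ⟶  IM  (L1)  txn=BusRdX+Flush  M[L1]=20
step 11: P0: load  L2  ⟶  MI  (L2)  txn=∅  M[L2]=80

state = S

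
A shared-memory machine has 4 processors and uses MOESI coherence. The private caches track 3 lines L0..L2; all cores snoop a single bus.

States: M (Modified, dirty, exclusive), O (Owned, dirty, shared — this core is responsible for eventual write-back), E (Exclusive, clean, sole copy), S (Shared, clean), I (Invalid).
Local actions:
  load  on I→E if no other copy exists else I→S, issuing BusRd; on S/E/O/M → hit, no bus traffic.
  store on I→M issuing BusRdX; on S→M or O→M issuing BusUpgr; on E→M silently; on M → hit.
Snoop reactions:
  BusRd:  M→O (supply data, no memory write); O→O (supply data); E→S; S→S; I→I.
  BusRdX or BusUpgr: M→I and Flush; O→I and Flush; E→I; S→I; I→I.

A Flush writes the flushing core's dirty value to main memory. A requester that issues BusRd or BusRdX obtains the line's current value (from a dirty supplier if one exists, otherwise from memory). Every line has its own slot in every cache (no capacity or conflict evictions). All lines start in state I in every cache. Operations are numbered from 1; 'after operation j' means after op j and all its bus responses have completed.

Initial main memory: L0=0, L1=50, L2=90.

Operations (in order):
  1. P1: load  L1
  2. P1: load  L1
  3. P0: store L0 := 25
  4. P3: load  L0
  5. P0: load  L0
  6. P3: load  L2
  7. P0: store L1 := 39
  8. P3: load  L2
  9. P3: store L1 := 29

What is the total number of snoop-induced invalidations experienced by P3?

invalidations = 0

step 1: P1: load  L1  ⟶  IEII  (L1)  txn=BusRd  M[L1]=50
step 2: P1: load  L1  ⟶  IEII  (L1)  txn=∅  M[L1]=50
step 3: P0: store L0 := 25  ⟶  MIII  (L0)  txn=BusRdX  M[L0]=0
step 4: P3: load  L0  ⟶  OIIS  (L0)  txn=BusRd  M[L0]=0
step 5: P0: load  L0  ⟶  OIIS  (L0)  txn=∅  M[L0]=0
step 6: P3: load  L2  ⟶  IIIE  (L2)  txn=BusRd  M[L2]=90
step 7: P0: store L1 := 39  ⟶  MIII  (L1)  txn=BusRdX  M[L1]=50
step 8: P3: load  L2  ⟶  IIIE  (L2)  txn=∅  M[L2]=90
step 9: P3: store L1 := 29  ⟶  IIIM  (L1)  txn=BusRdX+Flush  M[L1]=39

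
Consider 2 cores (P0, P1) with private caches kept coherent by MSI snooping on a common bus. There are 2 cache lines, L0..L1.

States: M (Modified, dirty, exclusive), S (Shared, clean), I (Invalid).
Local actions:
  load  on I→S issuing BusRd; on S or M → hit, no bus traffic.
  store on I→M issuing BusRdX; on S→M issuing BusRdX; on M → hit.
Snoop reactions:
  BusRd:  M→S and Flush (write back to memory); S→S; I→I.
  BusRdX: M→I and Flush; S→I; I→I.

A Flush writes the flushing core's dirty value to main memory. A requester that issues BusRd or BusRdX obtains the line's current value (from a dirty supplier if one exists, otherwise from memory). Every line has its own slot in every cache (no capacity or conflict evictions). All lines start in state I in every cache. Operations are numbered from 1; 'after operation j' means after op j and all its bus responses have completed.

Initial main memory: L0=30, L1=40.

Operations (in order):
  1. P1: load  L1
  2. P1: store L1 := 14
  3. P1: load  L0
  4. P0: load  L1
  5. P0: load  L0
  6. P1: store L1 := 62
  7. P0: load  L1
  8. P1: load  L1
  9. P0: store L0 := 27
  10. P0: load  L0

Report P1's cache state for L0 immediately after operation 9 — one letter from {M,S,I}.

state = I

  op1 P1: load  L1 → I/S on L1; bus BusRd; mem=40
  op2 P1: store L1 := 14 → I/M on L1; bus BusRdX; mem=40
  op3 P1: load  L0 → I/S on L0; bus BusRd; mem=30
  op4 P0: load  L1 → S/S on L1; bus BusRd Flush; mem=14
  op5 P0: load  L0 → S/S on L0; bus BusRd; mem=30
  op6 P1: store L1 := 62 → I/M on L1; bus BusRdX; mem=14
  op7 P0: load  L1 → S/S on L1; bus BusRd Flush; mem=62
  op8 P1: load  L1 → S/S on L1; bus (none); mem=62
  op9 P0: store L0 := 27 → M/I on L0; bus BusRdX; mem=30
  op10 P0: load  L0 → M/I on L0; bus (none); mem=30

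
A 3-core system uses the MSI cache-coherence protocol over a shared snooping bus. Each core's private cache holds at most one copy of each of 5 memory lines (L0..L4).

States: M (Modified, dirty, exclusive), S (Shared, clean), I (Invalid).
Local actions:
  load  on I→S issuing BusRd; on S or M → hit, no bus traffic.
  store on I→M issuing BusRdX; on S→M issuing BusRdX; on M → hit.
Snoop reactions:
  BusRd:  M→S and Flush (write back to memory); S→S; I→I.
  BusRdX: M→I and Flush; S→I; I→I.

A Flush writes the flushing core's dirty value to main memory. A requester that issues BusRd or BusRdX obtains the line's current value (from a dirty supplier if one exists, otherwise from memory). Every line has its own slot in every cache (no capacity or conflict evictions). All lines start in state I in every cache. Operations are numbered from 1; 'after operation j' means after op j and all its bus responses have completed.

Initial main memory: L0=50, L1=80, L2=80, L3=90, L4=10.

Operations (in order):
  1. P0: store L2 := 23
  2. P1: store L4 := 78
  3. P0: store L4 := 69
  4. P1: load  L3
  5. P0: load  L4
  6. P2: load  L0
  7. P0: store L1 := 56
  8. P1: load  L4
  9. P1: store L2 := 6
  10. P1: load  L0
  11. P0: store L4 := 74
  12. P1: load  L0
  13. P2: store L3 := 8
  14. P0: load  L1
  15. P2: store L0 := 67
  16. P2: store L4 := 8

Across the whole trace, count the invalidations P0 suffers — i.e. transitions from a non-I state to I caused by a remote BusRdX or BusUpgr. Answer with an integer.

step 1: P0: store L2 := 23  ⟶  MII  (L2)  txn=BusRdX  M[L2]=80
step 2: P1: store L4 := 78  ⟶  IMI  (L4)  txn=BusRdX  M[L4]=10
step 3: P0: store L4 := 69  ⟶  MII  (L4)  txn=BusRdX+Flush  M[L4]=78
step 4: P1: load  L3  ⟶  ISI  (L3)  txn=BusRd  M[L3]=90
step 5: P0: load  L4  ⟶  MII  (L4)  txn=∅  M[L4]=78
step 6: P2: load  L0  ⟶  IIS  (L0)  txn=BusRd  M[L0]=50
step 7: P0: store L1 := 56  ⟶  MII  (L1)  txn=BusRdX  M[L1]=80
step 8: P1: load  L4  ⟶  SSI  (L4)  txn=BusRd+Flush  M[L4]=69
step 9: P1: store L2 := 6  ⟶  IMI  (L2)  txn=BusRdX+Flush  M[L2]=23
step 10: P1: load  L0  ⟶  ISS  (L0)  txn=BusRd  M[L0]=50
step 11: P0: store L4 := 74  ⟶  MII  (L4)  txn=BusRdX  M[L4]=69
step 12: P1: load  L0  ⟶  ISS  (L0)  txn=∅  M[L0]=50
step 13: P2: store L3 := 8  ⟶  IIM  (L3)  txn=BusRdX  M[L3]=90
step 14: P0: load  L1  ⟶  MII  (L1)  txn=∅  M[L1]=80
step 15: P2: store L0 := 67  ⟶  IIM  (L0)  txn=BusRdX  M[L0]=50
step 16: P2: store L4 := 8  ⟶  IIM  (L4)  txn=BusRdX+Flush  M[L4]=74

invalidations = 2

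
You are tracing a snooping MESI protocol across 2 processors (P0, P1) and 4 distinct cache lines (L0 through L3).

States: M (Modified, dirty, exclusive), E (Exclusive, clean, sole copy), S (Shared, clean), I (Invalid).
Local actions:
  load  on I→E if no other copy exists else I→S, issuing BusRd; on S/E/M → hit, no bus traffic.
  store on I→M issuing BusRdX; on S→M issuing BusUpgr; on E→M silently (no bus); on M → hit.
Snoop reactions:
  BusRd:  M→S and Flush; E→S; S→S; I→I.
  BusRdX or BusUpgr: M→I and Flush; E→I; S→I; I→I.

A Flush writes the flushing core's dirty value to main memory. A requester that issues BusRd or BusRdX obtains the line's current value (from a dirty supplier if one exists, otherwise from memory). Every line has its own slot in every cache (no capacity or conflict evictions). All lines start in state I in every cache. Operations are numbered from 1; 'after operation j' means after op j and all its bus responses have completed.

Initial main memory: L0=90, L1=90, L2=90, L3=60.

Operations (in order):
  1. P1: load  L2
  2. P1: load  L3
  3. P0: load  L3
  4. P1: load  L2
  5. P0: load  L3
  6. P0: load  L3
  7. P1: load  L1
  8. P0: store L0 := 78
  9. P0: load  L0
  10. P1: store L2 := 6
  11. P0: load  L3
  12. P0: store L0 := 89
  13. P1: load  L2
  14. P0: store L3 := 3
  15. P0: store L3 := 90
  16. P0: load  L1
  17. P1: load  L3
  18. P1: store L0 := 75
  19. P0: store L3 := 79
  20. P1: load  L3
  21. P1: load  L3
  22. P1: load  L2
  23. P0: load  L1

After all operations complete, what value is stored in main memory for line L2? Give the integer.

memory[L2] = 90

  op1 P1: load  L2 → I/E on L2; bus BusRd; mem=90
  op2 P1: load  L3 → I/E on L3; bus BusRd; mem=60
  op3 P0: load  L3 → S/S on L3; bus BusRd; mem=60
  op4 P1: load  L2 → I/E on L2; bus (none); mem=90
  op5 P0: load  L3 → S/S on L3; bus (none); mem=60
  op6 P0: load  L3 → S/S on L3; bus (none); mem=60
  op7 P1: load  L1 → I/E on L1; bus BusRd; mem=90
  op8 P0: store L0 := 78 → M/I on L0; bus BusRdX; mem=90
  op9 P0: load  L0 → M/I on L0; bus (none); mem=90
  op10 P1: store L2 := 6 → I/M on L2; bus (none); mem=90
  op11 P0: load  L3 → S/S on L3; bus (none); mem=60
  op12 P0: store L0 := 89 → M/I on L0; bus (none); mem=90
  op13 P1: load  L2 → I/M on L2; bus (none); mem=90
  op14 P0: store L3 := 3 → M/I on L3; bus BusUpgr; mem=60
  op15 P0: store L3 := 90 → M/I on L3; bus (none); mem=60
  op16 P0: load  L1 → S/S on L1; bus BusRd; mem=90
  op17 P1: load  L3 → S/S on L3; bus BusRd Flush; mem=90
  op18 P1: store L0 := 75 → I/M on L0; bus BusRdX Flush; mem=89
  op19 P0: store L3 := 79 → M/I on L3; bus BusUpgr; mem=90
  op20 P1: load  L3 → S/S on L3; bus BusRd Flush; mem=79
  op21 P1: load  L3 → S/S on L3; bus (none); mem=79
  op22 P1: load  L2 → I/M on L2; bus (none); mem=90
  op23 P0: load  L1 → S/S on L1; bus (none); mem=90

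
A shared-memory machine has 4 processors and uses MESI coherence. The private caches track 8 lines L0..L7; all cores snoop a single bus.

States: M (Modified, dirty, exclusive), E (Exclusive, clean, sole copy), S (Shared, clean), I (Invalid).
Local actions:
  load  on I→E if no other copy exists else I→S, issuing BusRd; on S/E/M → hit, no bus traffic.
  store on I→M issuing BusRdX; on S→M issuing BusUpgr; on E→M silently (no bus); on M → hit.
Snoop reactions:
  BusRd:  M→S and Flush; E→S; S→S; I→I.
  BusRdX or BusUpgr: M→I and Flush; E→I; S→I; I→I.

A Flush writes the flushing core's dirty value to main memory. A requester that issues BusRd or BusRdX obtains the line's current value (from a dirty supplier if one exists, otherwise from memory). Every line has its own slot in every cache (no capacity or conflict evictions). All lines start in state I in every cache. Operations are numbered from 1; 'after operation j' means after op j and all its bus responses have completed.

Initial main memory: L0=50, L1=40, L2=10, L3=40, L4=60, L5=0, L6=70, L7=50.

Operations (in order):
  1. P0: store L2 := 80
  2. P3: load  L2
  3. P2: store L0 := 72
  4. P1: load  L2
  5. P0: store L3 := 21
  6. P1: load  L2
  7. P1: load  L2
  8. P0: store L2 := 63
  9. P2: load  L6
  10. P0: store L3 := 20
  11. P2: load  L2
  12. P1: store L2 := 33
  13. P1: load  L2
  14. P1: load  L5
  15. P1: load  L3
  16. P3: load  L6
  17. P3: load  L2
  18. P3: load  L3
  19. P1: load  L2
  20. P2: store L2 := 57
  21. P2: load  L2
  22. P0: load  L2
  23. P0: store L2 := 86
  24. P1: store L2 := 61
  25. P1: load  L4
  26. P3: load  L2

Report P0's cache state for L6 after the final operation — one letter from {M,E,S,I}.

  op1 P0: store L2 := 80 → M/I/I/I on L2; bus BusRdX; mem=10
  op2 P3: load  L2 → S/I/I/S on L2; bus BusRd Flush; mem=80
  op3 P2: store L0 := 72 → I/I/M/I on L0; bus BusRdX; mem=50
  op4 P1: load  L2 → S/S/I/S on L2; bus BusRd; mem=80
  op5 P0: store L3 := 21 → M/I/I/I on L3; bus BusRdX; mem=40
  op6 P1: load  L2 → S/S/I/S on L2; bus (none); mem=80
  op7 P1: load  L2 → S/S/I/S on L2; bus (none); mem=80
  op8 P0: store L2 := 63 → M/I/I/I on L2; bus BusUpgr; mem=80
  op9 P2: load  L6 → I/I/E/I on L6; bus BusRd; mem=70
  op10 P0: store L3 := 20 → M/I/I/I on L3; bus (none); mem=40
  op11 P2: load  L2 → S/I/S/I on L2; bus BusRd Flush; mem=63
  op12 P1: store L2 := 33 → I/M/I/I on L2; bus BusRdX; mem=63
  op13 P1: load  L2 → I/M/I/I on L2; bus (none); mem=63
  op14 P1: load  L5 → I/E/I/I on L5; bus BusRd; mem=0
  op15 P1: load  L3 → S/S/I/I on L3; bus BusRd Flush; mem=20
  op16 P3: load  L6 → I/I/S/S on L6; bus BusRd; mem=70
  op17 P3: load  L2 → I/S/I/S on L2; bus BusRd Flush; mem=33
  op18 P3: load  L3 → S/S/I/S on L3; bus BusRd; mem=20
  op19 P1: load  L2 → I/S/I/S on L2; bus (none); mem=33
  op20 P2: store L2 := 57 → I/I/M/I on L2; bus BusRdX; mem=33
  op21 P2: load  L2 → I/I/M/I on L2; bus (none); mem=33
  op22 P0: load  L2 → S/I/S/I on L2; bus BusRd Flush; mem=57
  op23 P0: store L2 := 86 → M/I/I/I on L2; bus BusUpgr; mem=57
  op24 P1: store L2 := 61 → I/M/I/I on L2; bus BusRdX Flush; mem=86
  op25 P1: load  L4 → I/E/I/I on L4; bus BusRd; mem=60
  op26 P3: load  L2 → I/S/I/S on L2; bus BusRd Flush; mem=61

state = I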